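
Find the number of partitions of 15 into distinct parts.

27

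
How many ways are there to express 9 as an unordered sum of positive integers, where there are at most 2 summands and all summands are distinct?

Enumerating:
9
1, 8
2, 7
3, 6
4, 5
Counting gives 5.

5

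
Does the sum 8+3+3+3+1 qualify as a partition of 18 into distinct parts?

No

The parts sum to 18, and the condition 'all summands are distinct' is violated.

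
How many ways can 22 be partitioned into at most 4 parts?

136

Direct enumeration gives 136 partitions.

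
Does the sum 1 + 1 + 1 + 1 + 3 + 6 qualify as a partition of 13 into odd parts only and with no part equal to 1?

The parts sum to 13, and the condition 'every summand is odd' is violated.

No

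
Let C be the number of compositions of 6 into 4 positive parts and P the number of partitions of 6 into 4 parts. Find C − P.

8

Compositions: C(5,3) = 10.
Unordered (partitions into 4 parts): 2.
Difference: 10 − 2 = 8.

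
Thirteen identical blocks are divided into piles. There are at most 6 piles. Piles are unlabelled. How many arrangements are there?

Counting exhaustively, 71 partitions satisfy the conditions.

71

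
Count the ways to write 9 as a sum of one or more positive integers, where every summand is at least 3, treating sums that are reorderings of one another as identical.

4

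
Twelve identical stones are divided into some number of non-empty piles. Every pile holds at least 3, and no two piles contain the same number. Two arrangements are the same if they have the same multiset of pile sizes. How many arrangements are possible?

5

They are:
12
9, 3
8, 4
7, 5
5, 4, 3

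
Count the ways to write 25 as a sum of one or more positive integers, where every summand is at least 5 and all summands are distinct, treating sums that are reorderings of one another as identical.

17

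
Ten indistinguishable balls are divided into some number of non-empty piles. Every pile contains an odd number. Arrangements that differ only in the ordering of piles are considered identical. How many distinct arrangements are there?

Enumerating:
1, 9
3, 7
1, 1, 1, 7
5, 5
1, 1, 3, 5
1, 1, 1, 1, 1, 5
1, 3, 3, 3
1, 1, 1, 1, 3, 3
1, 1, 1, 1, 1, 1, 1, 3
1, 1, 1, 1, 1, 1, 1, 1, 1, 1
Counting gives 10.

10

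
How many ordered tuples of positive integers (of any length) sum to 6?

32

The number of compositions of n is 2^(n−1); here 2^5 = 32.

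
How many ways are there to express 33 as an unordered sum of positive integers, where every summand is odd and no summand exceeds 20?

409

Direct enumeration gives 409 partitions.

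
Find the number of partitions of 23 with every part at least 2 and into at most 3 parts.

A partial list (first 12 by largest part):
23
21+2
20+3
19+4
19+2+2
18+5
18+3+2
17+6
17+4+2
17+3+3
16+7
16+5+2
…and 32 more, for 44 total.

44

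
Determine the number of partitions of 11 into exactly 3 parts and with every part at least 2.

They are:
7,2,2
6,3,2
5,4,2
5,3,3
4,4,3
That's 5 in total.

5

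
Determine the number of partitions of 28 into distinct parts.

Direct enumeration gives 222 partitions.

222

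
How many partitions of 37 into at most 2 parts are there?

19

The partitions of 37 that satisfy the conditions:
37
1,36
2,35
3,34
4,33
5,32
6,31
7,30
8,29
9,28
10,27
11,26
12,25
13,24
14,23
15,22
16,21
17,20
18,19
Counting gives 19.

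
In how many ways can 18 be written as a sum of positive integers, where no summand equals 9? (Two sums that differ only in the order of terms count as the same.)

355

Counting exhaustively, 355 partitions satisfy the conditions.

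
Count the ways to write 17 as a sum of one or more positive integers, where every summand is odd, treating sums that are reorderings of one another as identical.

38

There are too many to list fully; the first 12 (by largest part) are:
17
15+1+1
13+3+1
13+1+1+1+1
11+5+1
11+3+3
11+3+1+1+1
11+1+1+1+1+1+1
9+7+1
9+5+3
9+5+1+1+1
9+3+3+1+1
…and 26 more, for 38 total.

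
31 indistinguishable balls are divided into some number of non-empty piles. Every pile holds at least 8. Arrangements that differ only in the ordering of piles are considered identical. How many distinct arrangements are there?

17

The partitions of 31 that satisfy the conditions:
31
23+8
22+9
21+10
20+11
19+12
18+13
17+14
16+15
15+8+8
14+9+8
13+10+8
13+9+9
12+11+8
12+10+9
11+11+9
11+10+10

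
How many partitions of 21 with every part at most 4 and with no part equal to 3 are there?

36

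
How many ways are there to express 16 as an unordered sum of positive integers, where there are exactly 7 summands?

28

There are too many to list fully; the first 12 (by largest part) are:
1 + 1 + 1 + 1 + 1 + 1 + 10
1 + 1 + 1 + 1 + 1 + 2 + 9
1 + 1 + 1 + 1 + 1 + 3 + 8
1 + 1 + 1 + 1 + 2 + 2 + 8
1 + 1 + 1 + 1 + 1 + 4 + 7
1 + 1 + 1 + 1 + 2 + 3 + 7
1 + 1 + 1 + 2 + 2 + 2 + 7
1 + 1 + 1 + 1 + 1 + 5 + 6
1 + 1 + 1 + 1 + 2 + 4 + 6
1 + 1 + 1 + 1 + 3 + 3 + 6
1 + 1 + 1 + 2 + 2 + 3 + 6
1 + 1 + 2 + 2 + 2 + 2 + 6
…and 16 more, for 28 total.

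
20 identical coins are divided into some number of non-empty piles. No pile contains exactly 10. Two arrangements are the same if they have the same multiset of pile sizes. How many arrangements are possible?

A full systematic count gives 585.

585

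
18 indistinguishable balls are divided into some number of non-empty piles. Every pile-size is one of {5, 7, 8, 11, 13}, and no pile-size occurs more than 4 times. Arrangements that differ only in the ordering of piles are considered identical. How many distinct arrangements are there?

3

Enumerating:
13 + 5
11 + 7
8 + 5 + 5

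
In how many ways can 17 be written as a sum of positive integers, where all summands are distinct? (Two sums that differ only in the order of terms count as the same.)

38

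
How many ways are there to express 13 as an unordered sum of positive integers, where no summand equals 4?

Counting exhaustively, 71 partitions satisfy the conditions.

71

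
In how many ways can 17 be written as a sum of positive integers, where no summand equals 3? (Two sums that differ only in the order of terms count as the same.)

162

Systematic enumeration (by largest part, then next-largest, …) yields 162.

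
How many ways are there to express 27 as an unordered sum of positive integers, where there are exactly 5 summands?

There are 255 such partitions.

255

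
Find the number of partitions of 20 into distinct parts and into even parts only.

Enumerating:
20
18,2
16,4
14,6
14,4,2
12,8
12,6,2
10,8,2
10,6,4
8,6,4,2

10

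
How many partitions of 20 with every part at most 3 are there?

44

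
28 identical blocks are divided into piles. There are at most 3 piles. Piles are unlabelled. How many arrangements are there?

80

A full systematic count gives 80.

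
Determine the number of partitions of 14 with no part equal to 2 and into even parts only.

4

The partitions of 14 that satisfy the conditions:
14
10,4
8,6
6,4,4
That's 4 in total.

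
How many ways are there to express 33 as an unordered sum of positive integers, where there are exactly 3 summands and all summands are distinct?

There are 75 such partitions.

75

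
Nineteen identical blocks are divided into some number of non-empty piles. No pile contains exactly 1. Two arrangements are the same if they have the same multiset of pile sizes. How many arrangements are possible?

105

There are 105 such partitions.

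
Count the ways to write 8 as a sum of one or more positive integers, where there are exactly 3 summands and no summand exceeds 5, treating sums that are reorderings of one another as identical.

4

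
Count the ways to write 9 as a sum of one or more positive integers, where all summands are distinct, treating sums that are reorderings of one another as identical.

They are:
9
8+1
7+2
6+3
6+2+1
5+4
5+3+1
4+3+2

8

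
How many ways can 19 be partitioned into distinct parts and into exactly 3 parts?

Enumerating:
16,2,1
15,3,1
14,4,1
14,3,2
13,5,1
13,4,2
12,6,1
12,5,2
12,4,3
11,7,1
11,6,2
11,5,3
10,8,1
10,7,2
10,6,3
10,5,4
9,8,2
9,7,3
9,6,4
8,7,4
8,6,5

21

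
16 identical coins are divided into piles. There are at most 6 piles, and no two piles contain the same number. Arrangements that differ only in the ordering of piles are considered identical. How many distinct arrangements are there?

There are too many to list fully; the first 12 (by largest part) are:
16
1,15
2,14
3,13
1,2,13
4,12
1,3,12
5,11
1,4,11
2,3,11
6,10
1,5,10
…and 20 more, for 32 total.

32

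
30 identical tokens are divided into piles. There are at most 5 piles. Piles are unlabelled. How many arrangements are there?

Enumerating by decreasing first part gives 674 partitions in all.

674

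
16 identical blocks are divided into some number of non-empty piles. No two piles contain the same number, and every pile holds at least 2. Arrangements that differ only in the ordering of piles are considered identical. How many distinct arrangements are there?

17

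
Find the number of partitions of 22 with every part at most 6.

391

Direct enumeration gives 391 partitions.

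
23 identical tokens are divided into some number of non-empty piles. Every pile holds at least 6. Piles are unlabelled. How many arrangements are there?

12

They are:
23
17+6
16+7
15+8
14+9
13+10
12+11
11+6+6
10+7+6
9+8+6
9+7+7
8+8+7
That's 12 in total.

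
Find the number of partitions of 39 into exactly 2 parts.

They are:
1, 38
2, 37
3, 36
4, 35
5, 34
6, 33
7, 32
8, 31
9, 30
10, 29
11, 28
12, 27
13, 26
14, 25
15, 24
16, 23
17, 22
18, 21
19, 20
That's 19 in total.

19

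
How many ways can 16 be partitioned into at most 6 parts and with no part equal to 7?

113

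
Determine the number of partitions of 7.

15

They are:
7
6+1
5+2
5+1+1
4+3
4+2+1
4+1+1+1
3+3+1
3+2+2
3+2+1+1
3+1+1+1+1
2+2+2+1
2+2+1+1+1
2+1+1+1+1+1
1+1+1+1+1+1+1
Counting gives 15.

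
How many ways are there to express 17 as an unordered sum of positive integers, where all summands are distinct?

38

There are too many to list fully; the first 12 (by largest part) are:
17
16 + 1
15 + 2
14 + 3
14 + 2 + 1
13 + 4
13 + 3 + 1
12 + 5
12 + 4 + 1
12 + 3 + 2
11 + 6
11 + 5 + 1
…and 26 more, for 38 total.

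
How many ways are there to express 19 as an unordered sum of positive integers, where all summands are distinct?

A partial list (first 12 by largest part):
19
18, 1
17, 2
16, 3
16, 2, 1
15, 4
15, 3, 1
14, 5
14, 4, 1
14, 3, 2
13, 6
13, 5, 1
…and 42 more, for 54 total.

54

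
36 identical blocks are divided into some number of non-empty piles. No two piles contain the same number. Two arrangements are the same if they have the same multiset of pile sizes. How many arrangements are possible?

668

A full systematic count gives 668.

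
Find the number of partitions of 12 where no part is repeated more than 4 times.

There are too many to list fully; the first 12 (by largest part) are:
12
11+1
10+2
10+1+1
9+3
9+2+1
9+1+1+1
8+4
8+3+1
8+2+2
8+2+1+1
8+1+1+1+1
…and 48 more, for 60 total.

60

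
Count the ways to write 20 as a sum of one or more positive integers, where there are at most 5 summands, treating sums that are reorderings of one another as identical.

192

Enumerating by decreasing first part gives 192 partitions in all.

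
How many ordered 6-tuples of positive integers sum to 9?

56

Place 5 bars in the 8 internal gaps of a row of 9 dots: C(8,5) = 56.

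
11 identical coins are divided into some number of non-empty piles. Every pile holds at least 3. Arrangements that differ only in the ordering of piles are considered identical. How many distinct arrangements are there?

6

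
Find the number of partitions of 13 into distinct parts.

Listing the qualifying partitions of 13:
13
12,1
11,2
10,3
10,2,1
9,4
9,3,1
8,5
8,4,1
8,3,2
7,6
7,5,1
7,4,2
7,3,2,1
6,5,2
6,4,3
6,4,2,1
5,4,3,1

18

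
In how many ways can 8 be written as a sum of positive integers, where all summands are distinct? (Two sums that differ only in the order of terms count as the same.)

They are:
8
7, 1
6, 2
5, 3
5, 2, 1
4, 3, 1

6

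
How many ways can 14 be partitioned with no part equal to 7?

Counting exhaustively, 120 partitions satisfy the conditions.

120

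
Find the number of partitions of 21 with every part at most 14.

A full systematic count gives 762.

762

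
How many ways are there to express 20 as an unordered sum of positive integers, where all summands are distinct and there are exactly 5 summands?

Listing the qualifying partitions of 20:
10+4+3+2+1
9+5+3+2+1
8+6+3+2+1
8+5+4+2+1
7+6+4+2+1
7+5+4+3+1
6+5+4+3+2

7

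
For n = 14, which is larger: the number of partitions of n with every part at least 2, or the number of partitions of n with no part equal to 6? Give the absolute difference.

Partitions of 14 with every part at least 2: 34.
Partitions of 14 with no part equal to 6: 113.
|34 − 113| = 79.

79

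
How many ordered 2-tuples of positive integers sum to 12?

Place 1 bars in the 11 internal gaps of a row of 12 dots: C(11,1) = 11.

11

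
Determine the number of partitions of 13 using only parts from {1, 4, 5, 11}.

Enumerating:
11,1,1
5,5,1,1,1
5,4,4
5,4,1,1,1,1
5,1,1,1,1,1,1,1,1
4,4,4,1
4,4,1,1,1,1,1
4,1,1,1,1,1,1,1,1,1
1,1,1,1,1,1,1,1,1,1,1,1,1
Counting gives 9.

9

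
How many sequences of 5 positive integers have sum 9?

Equivalently, choose which 4 of the 8 gaps become plus signs: C(8,4) = 70.

70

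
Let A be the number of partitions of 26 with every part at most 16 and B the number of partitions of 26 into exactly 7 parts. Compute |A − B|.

Partitions of 26 with every part at most 16: 2339.
Partitions of 26 into exactly 7 parts: 300.
|2339 − 300| = 2039.

2039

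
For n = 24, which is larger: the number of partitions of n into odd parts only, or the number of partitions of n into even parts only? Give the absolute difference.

45

Partitions of 24 into odd parts only: 122.
Partitions of 24 into even parts only: 77.
|122 − 77| = 45.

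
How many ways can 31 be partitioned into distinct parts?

Counting exhaustively, 340 partitions satisfy the conditions.

340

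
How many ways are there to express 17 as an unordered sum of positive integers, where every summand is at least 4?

12

They are:
17
13+4
12+5
11+6
10+7
9+8
9+4+4
8+5+4
7+6+4
7+5+5
6+6+5
5+4+4+4
That's 12 in total.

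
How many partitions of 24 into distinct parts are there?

122

A full systematic count gives 122.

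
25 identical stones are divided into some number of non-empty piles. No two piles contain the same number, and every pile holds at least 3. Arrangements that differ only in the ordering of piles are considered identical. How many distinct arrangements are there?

44

A partial list (first 12 by largest part):
25
22+3
21+4
20+5
19+6
18+7
18+4+3
17+8
17+5+3
16+9
16+6+3
16+5+4
…and 32 more, for 44 total.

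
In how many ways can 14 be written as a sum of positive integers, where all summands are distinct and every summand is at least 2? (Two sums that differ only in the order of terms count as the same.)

12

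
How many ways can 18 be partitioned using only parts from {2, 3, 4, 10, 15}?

They are:
15+3
10+4+4
10+4+2+2
10+3+3+2
10+2+2+2+2
4+4+4+4+2
4+4+4+3+3
4+4+4+2+2+2
4+4+3+3+2+2
4+4+2+2+2+2+2
4+3+3+3+3+2
4+3+3+2+2+2+2
4+2+2+2+2+2+2+2
3+3+3+3+3+3
3+3+3+3+2+2+2
3+3+2+2+2+2+2+2
2+2+2+2+2+2+2+2+2
Counting gives 17.

17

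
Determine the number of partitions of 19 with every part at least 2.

A full systematic count gives 105.

105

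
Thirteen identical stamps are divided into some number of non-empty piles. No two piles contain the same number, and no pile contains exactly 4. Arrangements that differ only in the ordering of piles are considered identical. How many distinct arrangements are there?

The partitions of 13 that satisfy the conditions:
13
12,1
11,2
10,3
10,2,1
9,3,1
8,5
8,3,2
7,6
7,5,1
7,3,2,1
6,5,2
That's 12 in total.

12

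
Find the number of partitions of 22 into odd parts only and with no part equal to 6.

Direct enumeration gives 89 partitions.

89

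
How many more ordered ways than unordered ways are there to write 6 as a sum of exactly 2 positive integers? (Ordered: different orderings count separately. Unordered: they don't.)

Compositions: C(5,1) = 5.
Unordered (partitions into 2 parts): 3.
Difference: 5 − 3 = 2.

2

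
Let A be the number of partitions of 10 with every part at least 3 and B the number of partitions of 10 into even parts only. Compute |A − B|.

Partitions of 10 with every part at least 3: 5.
Partitions of 10 into even parts only: 7.
|5 − 7| = 2.

2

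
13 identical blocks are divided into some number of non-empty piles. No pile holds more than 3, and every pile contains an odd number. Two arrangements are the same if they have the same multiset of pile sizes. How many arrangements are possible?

The partitions of 13 that satisfy the conditions:
3, 3, 3, 3, 1
3, 3, 3, 1, 1, 1, 1
3, 3, 1, 1, 1, 1, 1, 1, 1
3, 1, 1, 1, 1, 1, 1, 1, 1, 1, 1
1, 1, 1, 1, 1, 1, 1, 1, 1, 1, 1, 1, 1
That's 5 in total.

5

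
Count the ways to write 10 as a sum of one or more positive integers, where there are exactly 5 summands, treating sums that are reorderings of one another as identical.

7

Listing the qualifying partitions of 10:
6 + 1 + 1 + 1 + 1
5 + 2 + 1 + 1 + 1
4 + 3 + 1 + 1 + 1
4 + 2 + 2 + 1 + 1
3 + 3 + 2 + 1 + 1
3 + 2 + 2 + 2 + 1
2 + 2 + 2 + 2 + 2
That's 7 in total.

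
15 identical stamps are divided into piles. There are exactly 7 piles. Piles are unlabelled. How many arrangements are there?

Listing the qualifying partitions of 15:
1,1,1,1,1,1,9
1,1,1,1,1,2,8
1,1,1,1,1,3,7
1,1,1,1,2,2,7
1,1,1,1,1,4,6
1,1,1,1,2,3,6
1,1,1,2,2,2,6
1,1,1,1,1,5,5
1,1,1,1,2,4,5
1,1,1,1,3,3,5
1,1,1,2,2,3,5
1,1,2,2,2,2,5
1,1,1,1,3,4,4
1,1,1,2,2,4,4
1,1,1,2,3,3,4
1,1,2,2,2,3,4
1,2,2,2,2,2,4
1,1,1,3,3,3,3
1,1,2,2,3,3,3
1,2,2,2,2,3,3
2,2,2,2,2,2,3

21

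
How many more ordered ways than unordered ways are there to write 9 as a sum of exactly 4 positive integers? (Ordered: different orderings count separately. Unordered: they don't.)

50

Ordered (compositions into 4 parts): C(8,3) = 56.
Unordered (partitions into 4 parts): 6.
Difference: 56 − 6 = 50.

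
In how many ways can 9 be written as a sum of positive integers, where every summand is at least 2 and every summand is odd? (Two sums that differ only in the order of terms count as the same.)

Enumerating:
9
3+3+3
That's 2 in total.

2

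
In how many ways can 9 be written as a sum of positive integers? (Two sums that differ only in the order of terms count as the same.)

30

There are too many to list fully; the first 12 (by largest part) are:
9
8,1
7,2
7,1,1
6,3
6,2,1
6,1,1,1
5,4
5,3,1
5,2,2
5,2,1,1
5,1,1,1,1
…and 18 more, for 30 total.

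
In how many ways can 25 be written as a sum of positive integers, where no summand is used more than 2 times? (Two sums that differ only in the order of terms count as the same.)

513

Direct enumeration gives 513 partitions.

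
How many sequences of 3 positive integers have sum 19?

Place 2 bars in the 18 internal gaps of a row of 19 dots: C(18,2) = 153.

153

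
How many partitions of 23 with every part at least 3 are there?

88

A full systematic count gives 88.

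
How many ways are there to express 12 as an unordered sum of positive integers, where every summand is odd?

15

Listing the qualifying partitions of 12:
11,1
9,3
9,1,1,1
7,5
7,3,1,1
7,1,1,1,1,1
5,5,1,1
5,3,3,1
5,3,1,1,1,1
5,1,1,1,1,1,1,1
3,3,3,3
3,3,3,1,1,1
3,3,1,1,1,1,1,1
3,1,1,1,1,1,1,1,1,1
1,1,1,1,1,1,1,1,1,1,1,1
Counting gives 15.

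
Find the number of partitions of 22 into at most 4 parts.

Enumerating by decreasing first part gives 136 partitions in all.

136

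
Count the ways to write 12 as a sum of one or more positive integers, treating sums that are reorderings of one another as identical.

Direct enumeration gives 77 partitions.

77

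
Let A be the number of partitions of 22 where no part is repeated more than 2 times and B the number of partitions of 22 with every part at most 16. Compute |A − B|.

Partitions of 22 where no part is repeated more than 2 times: 297.
Partitions of 22 with every part at most 16: 983.
|297 − 983| = 686.

686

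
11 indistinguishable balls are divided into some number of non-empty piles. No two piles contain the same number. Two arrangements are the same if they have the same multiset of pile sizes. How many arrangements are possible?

12

The partitions of 11 that satisfy the conditions:
11
1 + 10
2 + 9
3 + 8
1 + 2 + 8
4 + 7
1 + 3 + 7
5 + 6
1 + 4 + 6
2 + 3 + 6
2 + 4 + 5
1 + 2 + 3 + 5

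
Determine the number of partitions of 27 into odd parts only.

192

Systematic enumeration (by largest part, then next-largest, …) yields 192.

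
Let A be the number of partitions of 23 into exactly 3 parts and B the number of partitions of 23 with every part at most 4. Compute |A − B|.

106

Partitions of 23 into exactly 3 parts: 44.
Partitions of 23 with every part at most 4: 150.
|44 − 150| = 106.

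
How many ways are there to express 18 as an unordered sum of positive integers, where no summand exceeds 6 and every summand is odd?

17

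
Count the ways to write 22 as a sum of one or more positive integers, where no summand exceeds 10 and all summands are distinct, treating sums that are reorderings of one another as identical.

There are too many to list fully; the first 12 (by largest part) are:
10 + 9 + 3
10 + 9 + 2 + 1
10 + 8 + 4
10 + 8 + 3 + 1
10 + 7 + 5
10 + 7 + 4 + 1
10 + 7 + 3 + 2
10 + 6 + 5 + 1
10 + 6 + 4 + 2
10 + 6 + 3 + 2 + 1
10 + 5 + 4 + 3
10 + 5 + 4 + 2 + 1
…and 23 more, for 35 total.

35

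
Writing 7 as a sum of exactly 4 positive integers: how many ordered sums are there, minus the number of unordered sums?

17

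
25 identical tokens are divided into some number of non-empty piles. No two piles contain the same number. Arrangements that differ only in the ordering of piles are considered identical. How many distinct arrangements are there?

Enumerating by decreasing first part gives 142 partitions in all.

142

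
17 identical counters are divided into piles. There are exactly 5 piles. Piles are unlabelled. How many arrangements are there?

47

There are too many to list fully; the first 12 (by largest part) are:
13 + 1 + 1 + 1 + 1
12 + 2 + 1 + 1 + 1
11 + 3 + 1 + 1 + 1
11 + 2 + 2 + 1 + 1
10 + 4 + 1 + 1 + 1
10 + 3 + 2 + 1 + 1
10 + 2 + 2 + 2 + 1
9 + 5 + 1 + 1 + 1
9 + 4 + 2 + 1 + 1
9 + 3 + 3 + 1 + 1
9 + 3 + 2 + 2 + 1
9 + 2 + 2 + 2 + 2
…and 35 more, for 47 total.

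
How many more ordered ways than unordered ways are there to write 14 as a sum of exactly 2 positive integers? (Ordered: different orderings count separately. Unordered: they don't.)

6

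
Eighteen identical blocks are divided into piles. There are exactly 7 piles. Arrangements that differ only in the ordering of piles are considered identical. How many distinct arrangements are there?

49

A partial list (first 12 by largest part):
12, 1, 1, 1, 1, 1, 1
11, 2, 1, 1, 1, 1, 1
10, 3, 1, 1, 1, 1, 1
10, 2, 2, 1, 1, 1, 1
9, 4, 1, 1, 1, 1, 1
9, 3, 2, 1, 1, 1, 1
9, 2, 2, 2, 1, 1, 1
8, 5, 1, 1, 1, 1, 1
8, 4, 2, 1, 1, 1, 1
8, 3, 3, 1, 1, 1, 1
8, 3, 2, 2, 1, 1, 1
8, 2, 2, 2, 2, 1, 1
…and 37 more, for 49 total.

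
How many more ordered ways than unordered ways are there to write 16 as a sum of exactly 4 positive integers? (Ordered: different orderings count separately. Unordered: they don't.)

Ordered (compositions into 4 parts): C(15,3) = 455.
Unordered (partitions into 4 parts): 34.
Difference: 455 − 34 = 421.

421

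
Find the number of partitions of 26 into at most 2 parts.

Listing the qualifying partitions of 26:
26
25 + 1
24 + 2
23 + 3
22 + 4
21 + 5
20 + 6
19 + 7
18 + 8
17 + 9
16 + 10
15 + 11
14 + 12
13 + 13

14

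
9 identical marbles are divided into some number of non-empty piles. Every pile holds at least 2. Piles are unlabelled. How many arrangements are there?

Enumerating:
9
2 + 7
3 + 6
4 + 5
2 + 2 + 5
2 + 3 + 4
3 + 3 + 3
2 + 2 + 2 + 3
That's 8 in total.

8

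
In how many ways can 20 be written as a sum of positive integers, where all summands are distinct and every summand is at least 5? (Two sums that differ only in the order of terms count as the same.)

8

Listing the qualifying partitions of 20:
20
15,5
14,6
13,7
12,8
11,9
9,6,5
8,7,5
That's 8 in total.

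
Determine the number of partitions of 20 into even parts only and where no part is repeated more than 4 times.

A partial list (first 12 by largest part):
20
18 + 2
16 + 4
16 + 2 + 2
14 + 6
14 + 4 + 2
14 + 2 + 2 + 2
12 + 8
12 + 6 + 2
12 + 4 + 4
12 + 4 + 2 + 2
12 + 2 + 2 + 2 + 2
…and 22 more, for 34 total.

34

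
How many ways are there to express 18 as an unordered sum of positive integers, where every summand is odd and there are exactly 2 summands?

They are:
17,1
15,3
13,5
11,7
9,9

5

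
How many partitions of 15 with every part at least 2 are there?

A partial list (first 12 by largest part):
15
13,2
12,3
11,4
11,2,2
10,5
10,3,2
9,6
9,4,2
9,3,3
9,2,2,2
8,7
…and 29 more, for 41 total.

41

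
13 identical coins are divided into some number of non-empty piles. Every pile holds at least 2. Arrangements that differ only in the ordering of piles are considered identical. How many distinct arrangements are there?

The partitions of 13 that satisfy the conditions:
13
11,2
10,3
9,4
9,2,2
8,5
8,3,2
7,6
7,4,2
7,3,3
7,2,2,2
6,5,2
6,4,3
6,3,2,2
5,5,3
5,4,4
5,4,2,2
5,3,3,2
5,2,2,2,2
4,4,3,2
4,3,3,3
4,3,2,2,2
3,3,3,2,2
3,2,2,2,2,2
Counting gives 24.

24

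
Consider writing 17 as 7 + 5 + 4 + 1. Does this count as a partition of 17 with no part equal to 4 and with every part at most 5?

The parts sum to 17, and the condition 'no summand equals 4' is violated.

No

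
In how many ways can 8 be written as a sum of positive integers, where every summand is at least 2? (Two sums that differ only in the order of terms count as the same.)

Enumerating:
8
6 + 2
5 + 3
4 + 4
4 + 2 + 2
3 + 3 + 2
2 + 2 + 2 + 2
Counting gives 7.

7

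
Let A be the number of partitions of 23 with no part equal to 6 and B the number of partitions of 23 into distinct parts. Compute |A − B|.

Partitions of 23 with no part equal to 6: 958.
Partitions of 23 into distinct parts: 104.
|958 − 104| = 854.

854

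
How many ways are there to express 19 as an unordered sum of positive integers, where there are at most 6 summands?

235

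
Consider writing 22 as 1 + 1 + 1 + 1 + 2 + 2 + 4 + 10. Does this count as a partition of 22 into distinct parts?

No

The parts sum to 22, and the condition 'all summands are distinct' is violated.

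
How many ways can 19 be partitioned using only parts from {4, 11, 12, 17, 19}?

Enumerating:
19
11,4,4
Counting gives 2.

2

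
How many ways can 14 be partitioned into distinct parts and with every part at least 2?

12

The partitions of 14 that satisfy the conditions:
14
12,2
11,3
10,4
9,5
9,3,2
8,6
8,4,2
7,5,2
7,4,3
6,5,3
5,4,3,2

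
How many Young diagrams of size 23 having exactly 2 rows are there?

11

Listing the qualifying partitions of 23:
22+1
21+2
20+3
19+4
18+5
17+6
16+7
15+8
14+9
13+10
12+11
That's 11 in total.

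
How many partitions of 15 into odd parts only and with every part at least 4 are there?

2

The partitions of 15 that satisfy the conditions:
15
5, 5, 5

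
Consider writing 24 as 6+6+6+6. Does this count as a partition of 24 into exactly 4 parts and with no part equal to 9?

The parts sum to 24, and the condition 'there are exactly 4 summands' holds; the condition 'no summand equals 9' holds.

Yes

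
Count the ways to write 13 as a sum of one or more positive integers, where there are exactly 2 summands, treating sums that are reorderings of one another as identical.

6

They are:
12+1
11+2
10+3
9+4
8+5
7+6
That's 6 in total.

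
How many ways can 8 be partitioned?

Enumerating:
8
7 + 1
6 + 2
6 + 1 + 1
5 + 3
5 + 2 + 1
5 + 1 + 1 + 1
4 + 4
4 + 3 + 1
4 + 2 + 2
4 + 2 + 1 + 1
4 + 1 + 1 + 1 + 1
3 + 3 + 2
3 + 3 + 1 + 1
3 + 2 + 2 + 1
3 + 2 + 1 + 1 + 1
3 + 1 + 1 + 1 + 1 + 1
2 + 2 + 2 + 2
2 + 2 + 2 + 1 + 1
2 + 2 + 1 + 1 + 1 + 1
2 + 1 + 1 + 1 + 1 + 1 + 1
1 + 1 + 1 + 1 + 1 + 1 + 1 + 1

22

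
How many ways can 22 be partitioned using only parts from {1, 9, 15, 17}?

5

Listing the qualifying partitions of 22:
17,1,1,1,1,1
15,1,1,1,1,1,1,1
9,9,1,1,1,1
9,1,1,1,1,1,1,1,1,1,1,1,1,1
1,1,1,1,1,1,1,1,1,1,1,1,1,1,1,1,1,1,1,1,1,1
Counting gives 5.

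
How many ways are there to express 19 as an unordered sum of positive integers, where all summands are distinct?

54

There are too many to list fully; the first 12 (by largest part) are:
19
18,1
17,2
16,3
16,2,1
15,4
15,3,1
14,5
14,4,1
14,3,2
13,6
13,5,1
…and 42 more, for 54 total.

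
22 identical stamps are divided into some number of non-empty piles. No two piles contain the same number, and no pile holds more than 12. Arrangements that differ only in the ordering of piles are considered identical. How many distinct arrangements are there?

56

There are too many to list fully; the first 12 (by largest part) are:
10 + 12
1 + 9 + 12
2 + 8 + 12
3 + 7 + 12
1 + 2 + 7 + 12
4 + 6 + 12
1 + 3 + 6 + 12
1 + 4 + 5 + 12
2 + 3 + 5 + 12
1 + 2 + 3 + 4 + 12
1 + 10 + 11
2 + 9 + 11
…and 44 more, for 56 total.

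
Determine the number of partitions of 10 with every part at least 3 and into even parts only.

2

The partitions of 10 that satisfy the conditions:
10
6+4
Counting gives 2.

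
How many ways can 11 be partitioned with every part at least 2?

The partitions of 11 that satisfy the conditions:
11
2+9
3+8
4+7
2+2+7
5+6
2+3+6
2+4+5
3+3+5
2+2+2+5
3+4+4
2+2+3+4
2+3+3+3
2+2+2+2+3
That's 14 in total.

14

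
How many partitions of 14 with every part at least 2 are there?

34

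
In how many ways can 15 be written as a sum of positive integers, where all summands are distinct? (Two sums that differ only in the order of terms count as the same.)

27

There are too many to list fully; the first 12 (by largest part) are:
15
14 + 1
13 + 2
12 + 3
12 + 2 + 1
11 + 4
11 + 3 + 1
10 + 5
10 + 4 + 1
10 + 3 + 2
9 + 6
9 + 5 + 1
…and 15 more, for 27 total.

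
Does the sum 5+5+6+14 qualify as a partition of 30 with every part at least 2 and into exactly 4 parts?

Yes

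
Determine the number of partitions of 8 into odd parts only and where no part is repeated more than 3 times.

4

Enumerating:
7+1
5+3
5+1+1+1
3+3+1+1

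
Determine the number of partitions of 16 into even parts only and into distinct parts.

The partitions of 16 that satisfy the conditions:
16
2 + 14
4 + 12
6 + 10
2 + 4 + 10
2 + 6 + 8
Counting gives 6.

6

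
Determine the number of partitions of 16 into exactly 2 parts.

8

Enumerating:
1+15
2+14
3+13
4+12
5+11
6+10
7+9
8+8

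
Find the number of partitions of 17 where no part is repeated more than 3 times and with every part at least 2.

56

There are too many to list fully; the first 12 (by largest part) are:
17
15, 2
14, 3
13, 4
13, 2, 2
12, 5
12, 3, 2
11, 6
11, 4, 2
11, 3, 3
11, 2, 2, 2
10, 7
…and 44 more, for 56 total.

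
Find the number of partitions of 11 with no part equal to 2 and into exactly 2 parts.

4

Enumerating:
10,1
8,3
7,4
6,5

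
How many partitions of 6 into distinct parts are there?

4

Enumerating:
6
5,1
4,2
3,2,1
That's 4 in total.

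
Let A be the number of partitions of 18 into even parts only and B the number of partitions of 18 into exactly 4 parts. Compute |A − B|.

17

Partitions of 18 into even parts only: 30.
Partitions of 18 into exactly 4 parts: 47.
|30 − 47| = 17.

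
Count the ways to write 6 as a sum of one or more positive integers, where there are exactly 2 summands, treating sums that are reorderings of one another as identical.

3

Enumerating:
5+1
4+2
3+3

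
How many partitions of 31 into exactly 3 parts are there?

80

Systematic enumeration (by largest part, then next-largest, …) yields 80.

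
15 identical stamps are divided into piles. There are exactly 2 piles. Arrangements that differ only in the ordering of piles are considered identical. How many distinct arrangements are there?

7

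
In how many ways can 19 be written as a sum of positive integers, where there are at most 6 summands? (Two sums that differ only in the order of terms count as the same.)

Direct enumeration gives 235 partitions.

235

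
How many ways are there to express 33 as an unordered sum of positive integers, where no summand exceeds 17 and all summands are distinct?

311

Direct enumeration gives 311 partitions.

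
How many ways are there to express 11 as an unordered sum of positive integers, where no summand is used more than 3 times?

A partial list (first 12 by largest part):
11
10 + 1
9 + 2
9 + 1 + 1
8 + 3
8 + 2 + 1
8 + 1 + 1 + 1
7 + 4
7 + 3 + 1
7 + 2 + 2
7 + 2 + 1 + 1
6 + 5
…and 26 more, for 38 total.

38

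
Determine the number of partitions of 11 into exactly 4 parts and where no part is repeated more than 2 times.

Listing the qualifying partitions of 11:
7 + 2 + 1 + 1
6 + 3 + 1 + 1
6 + 2 + 2 + 1
5 + 4 + 1 + 1
5 + 3 + 2 + 1
4 + 4 + 2 + 1
4 + 3 + 3 + 1
4 + 3 + 2 + 2

8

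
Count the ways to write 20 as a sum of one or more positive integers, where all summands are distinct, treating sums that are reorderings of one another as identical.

A partial list (first 12 by largest part):
20
19,1
18,2
17,3
17,2,1
16,4
16,3,1
15,5
15,4,1
15,3,2
14,6
14,5,1
…and 52 more, for 64 total.

64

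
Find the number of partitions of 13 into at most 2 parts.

7

The partitions of 13 that satisfy the conditions:
13
12,1
11,2
10,3
9,4
8,5
7,6
Counting gives 7.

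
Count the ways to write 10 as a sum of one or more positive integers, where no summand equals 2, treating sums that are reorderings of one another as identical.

The partitions of 10 that satisfy the conditions:
10
9 + 1
8 + 1 + 1
7 + 3
7 + 1 + 1 + 1
6 + 4
6 + 3 + 1
6 + 1 + 1 + 1 + 1
5 + 5
5 + 4 + 1
5 + 3 + 1 + 1
5 + 1 + 1 + 1 + 1 + 1
4 + 4 + 1 + 1
4 + 3 + 3
4 + 3 + 1 + 1 + 1
4 + 1 + 1 + 1 + 1 + 1 + 1
3 + 3 + 3 + 1
3 + 3 + 1 + 1 + 1 + 1
3 + 1 + 1 + 1 + 1 + 1 + 1 + 1
1 + 1 + 1 + 1 + 1 + 1 + 1 + 1 + 1 + 1

20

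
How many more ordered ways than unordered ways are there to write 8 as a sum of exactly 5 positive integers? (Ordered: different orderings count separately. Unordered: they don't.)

32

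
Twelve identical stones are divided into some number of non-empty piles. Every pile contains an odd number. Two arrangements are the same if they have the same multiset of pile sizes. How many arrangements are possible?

15

Listing the qualifying partitions of 12:
11 + 1
9 + 3
9 + 1 + 1 + 1
7 + 5
7 + 3 + 1 + 1
7 + 1 + 1 + 1 + 1 + 1
5 + 5 + 1 + 1
5 + 3 + 3 + 1
5 + 3 + 1 + 1 + 1 + 1
5 + 1 + 1 + 1 + 1 + 1 + 1 + 1
3 + 3 + 3 + 3
3 + 3 + 3 + 1 + 1 + 1
3 + 3 + 1 + 1 + 1 + 1 + 1 + 1
3 + 1 + 1 + 1 + 1 + 1 + 1 + 1 + 1 + 1
1 + 1 + 1 + 1 + 1 + 1 + 1 + 1 + 1 + 1 + 1 + 1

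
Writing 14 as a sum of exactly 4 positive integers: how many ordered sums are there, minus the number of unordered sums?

Compositions: C(13,3) = 286.
Unordered (partitions into 4 parts): 23.
Difference: 286 − 23 = 263.

263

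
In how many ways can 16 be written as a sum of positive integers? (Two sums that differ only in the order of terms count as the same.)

Enumerating by decreasing first part gives 231 partitions in all.

231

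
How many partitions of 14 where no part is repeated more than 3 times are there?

82

Systematic enumeration (by largest part, then next-largest, …) yields 82.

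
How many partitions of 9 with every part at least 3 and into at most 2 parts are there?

The partitions of 9 that satisfy the conditions:
9
3+6
4+5

3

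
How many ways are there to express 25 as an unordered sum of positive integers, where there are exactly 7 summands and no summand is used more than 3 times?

164

Counting exhaustively, 164 partitions satisfy the conditions.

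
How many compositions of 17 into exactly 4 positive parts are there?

560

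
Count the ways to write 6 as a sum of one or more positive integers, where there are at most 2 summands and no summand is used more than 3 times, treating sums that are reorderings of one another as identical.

4

They are:
6
5,1
4,2
3,3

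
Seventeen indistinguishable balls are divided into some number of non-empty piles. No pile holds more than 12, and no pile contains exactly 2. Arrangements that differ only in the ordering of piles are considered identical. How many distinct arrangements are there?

Systematic enumeration (by largest part, then next-largest, …) yields 113.

113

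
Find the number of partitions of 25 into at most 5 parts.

A full systematic count gives 377.

377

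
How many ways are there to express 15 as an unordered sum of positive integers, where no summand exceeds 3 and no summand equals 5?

A partial list (first 12 by largest part):
3+3+3+3+3
3+3+3+3+2+1
3+3+3+3+1+1+1
3+3+3+2+2+2
3+3+3+2+2+1+1
3+3+3+2+1+1+1+1
3+3+3+1+1+1+1+1+1
3+3+2+2+2+2+1
3+3+2+2+2+1+1+1
3+3+2+2+1+1+1+1+1
3+3+2+1+1+1+1+1+1+1
3+3+1+1+1+1+1+1+1+1+1
…and 15 more, for 27 total.

27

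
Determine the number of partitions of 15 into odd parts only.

27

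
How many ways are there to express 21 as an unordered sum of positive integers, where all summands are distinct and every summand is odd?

8

Enumerating:
21
17 + 3 + 1
15 + 5 + 1
13 + 7 + 1
13 + 5 + 3
11 + 9 + 1
11 + 7 + 3
9 + 7 + 5
That's 8 in total.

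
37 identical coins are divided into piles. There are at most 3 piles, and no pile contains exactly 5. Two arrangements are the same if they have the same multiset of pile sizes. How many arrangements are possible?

116

A full systematic count gives 116.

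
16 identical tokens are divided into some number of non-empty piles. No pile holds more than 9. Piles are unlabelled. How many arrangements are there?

201

A full systematic count gives 201.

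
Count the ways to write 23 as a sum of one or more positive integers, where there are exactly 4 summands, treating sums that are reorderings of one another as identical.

94

Enumerating by decreasing first part gives 94 partitions in all.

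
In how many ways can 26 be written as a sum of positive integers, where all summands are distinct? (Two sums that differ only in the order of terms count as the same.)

165

Systematic enumeration (by largest part, then next-largest, …) yields 165.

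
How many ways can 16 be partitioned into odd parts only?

32

A partial list (first 12 by largest part):
15, 1
13, 3
13, 1, 1, 1
11, 5
11, 3, 1, 1
11, 1, 1, 1, 1, 1
9, 7
9, 5, 1, 1
9, 3, 3, 1
9, 3, 1, 1, 1, 1
9, 1, 1, 1, 1, 1, 1, 1
7, 7, 1, 1
…and 20 more, for 32 total.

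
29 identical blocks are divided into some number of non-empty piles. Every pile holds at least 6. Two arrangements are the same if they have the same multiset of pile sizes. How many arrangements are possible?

A partial list (first 12 by largest part):
29
23,6
22,7
21,8
20,9
19,10
18,11
17,12
17,6,6
16,13
16,7,6
15,14
…and 20 more, for 32 total.

32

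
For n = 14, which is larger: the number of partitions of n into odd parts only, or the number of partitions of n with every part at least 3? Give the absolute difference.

9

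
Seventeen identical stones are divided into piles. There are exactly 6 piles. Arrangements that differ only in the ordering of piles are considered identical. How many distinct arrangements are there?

44

There are too many to list fully; the first 12 (by largest part) are:
1 + 1 + 1 + 1 + 1 + 12
1 + 1 + 1 + 1 + 2 + 11
1 + 1 + 1 + 1 + 3 + 10
1 + 1 + 1 + 2 + 2 + 10
1 + 1 + 1 + 1 + 4 + 9
1 + 1 + 1 + 2 + 3 + 9
1 + 1 + 2 + 2 + 2 + 9
1 + 1 + 1 + 1 + 5 + 8
1 + 1 + 1 + 2 + 4 + 8
1 + 1 + 1 + 3 + 3 + 8
1 + 1 + 2 + 2 + 3 + 8
1 + 2 + 2 + 2 + 2 + 8
…and 32 more, for 44 total.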